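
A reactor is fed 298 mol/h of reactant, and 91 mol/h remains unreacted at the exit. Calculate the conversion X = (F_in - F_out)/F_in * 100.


X = (F_in - F_out) / F_in * 100
Moles reacted = 298 - 91 = 207
X = 207 / 298 * 100
= 0.6946 * 100
= 69.46 %

69.46 %


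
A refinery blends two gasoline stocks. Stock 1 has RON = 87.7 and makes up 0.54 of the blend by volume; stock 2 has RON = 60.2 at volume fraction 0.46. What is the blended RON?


Linear blending: RON_blend = sum(vi * RONi)
Contribution 1: 0.54 * 87.7 = 47.358
Contribution 2: 0.46 * 60.2 = 27.692
RON_blend = 47.358 + 27.692 = 75.05

75.05


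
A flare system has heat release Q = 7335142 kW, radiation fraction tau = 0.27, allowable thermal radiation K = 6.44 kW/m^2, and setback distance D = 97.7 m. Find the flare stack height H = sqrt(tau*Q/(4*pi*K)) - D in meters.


tau*Q/(4*pi*K) = 0.27 * 7335142 / (4 * pi * 6.44) = 24472.4
sqrt(24472.4) = 156.437
H = 156.437 - 97.7 = 58.74

58.74 m


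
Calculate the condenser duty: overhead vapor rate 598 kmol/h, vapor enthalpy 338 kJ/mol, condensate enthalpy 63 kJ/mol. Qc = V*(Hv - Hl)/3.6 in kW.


Qc = 598 * (338 - 63) / 3.6 = 598 * 275 / 3.6 = 45680

45680 kW


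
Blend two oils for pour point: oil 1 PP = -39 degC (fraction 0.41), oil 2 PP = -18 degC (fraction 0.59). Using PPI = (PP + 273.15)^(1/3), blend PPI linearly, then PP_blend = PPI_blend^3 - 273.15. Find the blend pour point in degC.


PPI_1 = (-39 + 273.15)^(1/3) = 6.163557
PPI_2 = (-18 + 273.15)^(1/3) = 6.342569
PPI_blend = 0.41 * 6.163557 + 0.59 * 6.342569 = 6.269174
PP_blend = 6.269174^3 - 273.15 = 246.3945 - 273.15 = -26.76

-26.76 degC


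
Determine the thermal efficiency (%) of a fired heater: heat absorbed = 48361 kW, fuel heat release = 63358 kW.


Furnace efficiency = Q_absorbed / Q_fuel * 100
= 48361 / 63358 * 100 = 76.33

76.33 %


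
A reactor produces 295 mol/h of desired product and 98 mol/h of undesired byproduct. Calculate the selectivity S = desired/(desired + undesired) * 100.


Selectivity = desired / (desired + undesired) * 100
Total products = 295 + 98 = 393 mol/h
S = 295 / 393 * 100
= 0.7506 * 100
= 75.06 %

75.06 %


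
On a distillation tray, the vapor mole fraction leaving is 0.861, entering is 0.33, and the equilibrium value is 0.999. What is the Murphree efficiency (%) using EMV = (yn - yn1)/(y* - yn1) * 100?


Murphree vapor efficiency: EMV = (y_n - y_(n-1)) / (y*_n - y_(n-1)) * 100
EMV = (0.861 - 0.33) / (0.999 - 0.33) * 100 = 0.531 / 0.669 * 100 = 79.37

79.37 %


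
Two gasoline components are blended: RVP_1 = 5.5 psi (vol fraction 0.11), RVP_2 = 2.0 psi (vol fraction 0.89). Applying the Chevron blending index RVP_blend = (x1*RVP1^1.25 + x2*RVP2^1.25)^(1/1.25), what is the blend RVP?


Chevron index: RVP_blend = (sum xi*RVPi^1.25)^(1/1.25)
RVP^1.25 terms: 0.11 * 5.5^1.25 + 0.89 * 2.0^1.25 = 3.04329
RVP_blend = 3.04329^(1/1.25) = 2.436

2.436 psi


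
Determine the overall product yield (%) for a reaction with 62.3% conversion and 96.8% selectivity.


Overall yield = conversion (%) * selectivity (%) / 100
Conversion = 62.3%, Selectivity = 96.8%
Y = 62.3 * 96.8 / 100
= 60.3064 %

60.3064 %


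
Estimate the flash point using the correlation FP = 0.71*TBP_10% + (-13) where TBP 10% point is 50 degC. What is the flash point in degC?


FP = 0.71 * 50 + (-13) = 22.5

22.5 degC


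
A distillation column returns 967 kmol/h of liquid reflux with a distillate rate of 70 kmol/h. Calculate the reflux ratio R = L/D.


Reflux ratio definition: R = L / D (liquid returned / distillate withdrawn)
L = 967 kmol/h, D = 70 kmol/h
R = 967 / 70 = 13.81

13.81


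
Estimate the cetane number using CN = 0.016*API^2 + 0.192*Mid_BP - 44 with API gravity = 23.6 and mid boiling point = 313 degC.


CN = 0.016 * 23.6^2 + 0.192 * 313 - 44
CN = 8.91136 + 60.096 - 44 = 25.00736

25.00736


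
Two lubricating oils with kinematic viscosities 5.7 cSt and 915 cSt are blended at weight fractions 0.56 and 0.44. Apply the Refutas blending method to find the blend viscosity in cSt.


Refutas method: VBN_i = 14.534*ln(ln(visc_i + 0.8)) + 10.975, blended linearly by mass fraction; since VBN is linear in VBI_i = ln(ln(visc_i + 0.8)) and the fractions sum to 1, blend VBI directly: visc = exp(exp(VBI_blend)) - 0.8
VBI_1 = ln(ln(5.7 + 0.8)) = 0.626902
VBI_2 = ln(ln(915 + 0.8)) = 1.91983
VBI_blend = 0.56 * 0.626902 + 0.44 * 1.91983 = 1.19579
visc_blend = exp(exp(1.19579)) - 0.8 = 26.48

26.48 cSt


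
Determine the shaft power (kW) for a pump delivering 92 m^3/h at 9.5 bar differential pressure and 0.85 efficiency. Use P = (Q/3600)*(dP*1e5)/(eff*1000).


Q = 92 / 3600 = 0.0255556 m^3/s
P = 0.0255556 * (9.5 * 1e5) / 0.85 / 1000 = 28.56

28.56 kW


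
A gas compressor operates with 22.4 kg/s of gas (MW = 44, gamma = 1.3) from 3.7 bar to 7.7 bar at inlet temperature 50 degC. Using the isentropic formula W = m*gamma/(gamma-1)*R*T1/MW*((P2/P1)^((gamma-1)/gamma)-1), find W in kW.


Isentropic work: W = m*(gamma/(gamma-1))*(R*T1/MW)*((P2/P1)^((gamma-1)/gamma) - 1)
T1 = 50 + 273.15 = 323.15 K
Pressure ratio = 7.7 / 3.7 = 2.08108
Exponent = (1.3 - 1)/1.3 = 0.230769
(P2/P1)^exp - 1 = 2.08108^0.230769 - 1 = 0.184271
W = 22.4 * 1.3 / 0.3 * 8.314 * 323.15 / 44 * 0.184271 = 1092

1092 kW


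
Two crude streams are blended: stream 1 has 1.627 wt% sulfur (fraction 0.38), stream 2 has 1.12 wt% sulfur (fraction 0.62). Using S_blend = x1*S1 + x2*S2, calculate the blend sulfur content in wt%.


Linear sulfur blending: S_blend = x1*S1 + x2*S2
Contribution 1: 0.38 * 1.627 = 0.61826 wt%
Contribution 2: 0.62 * 1.12 = 0.6944 wt%
S_blend = 0.61826 + 0.6944 = 1.31266

1.31266 wt%


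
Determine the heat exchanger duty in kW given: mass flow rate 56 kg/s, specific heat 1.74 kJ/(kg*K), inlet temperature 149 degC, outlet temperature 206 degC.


Q = m_dot * cp * delta_T
delta_T = 206 - 149 = 57 K
Q = 56 * 1.74 * 57
= 97.44 * 57
= 5554.08 kW

5554.08 kW


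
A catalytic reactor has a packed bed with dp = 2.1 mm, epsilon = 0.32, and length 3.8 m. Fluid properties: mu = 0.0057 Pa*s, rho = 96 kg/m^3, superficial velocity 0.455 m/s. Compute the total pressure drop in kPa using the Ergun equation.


dp = 2.1 mm = 0.0021 m
Viscous term = 150*0.0057*0.455*(1-0.32)^2 / (0.0021^2*0.32^3) = 1244820
Inertial term = 1.75*96*0.455^2*(1-0.32) / (0.0021*0.32^3) = 343694
dP/L = 1244820 + 343694 = 1588510 Pa/m
dP = 1588510 * 3.8 / 1000 = 6036 kPa

6036 kPa


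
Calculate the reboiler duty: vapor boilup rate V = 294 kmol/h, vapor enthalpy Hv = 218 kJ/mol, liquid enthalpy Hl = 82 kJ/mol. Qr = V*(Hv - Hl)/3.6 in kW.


Qr = 294 * (218 - 82) / 3.6 = 294 * 136 / 3.6 = 11110

11110 kW


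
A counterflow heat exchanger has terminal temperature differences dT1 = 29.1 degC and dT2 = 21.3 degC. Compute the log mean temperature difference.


LMTD = (dT1 - dT2) / ln(dT1/dT2)
= (29.1 - 21.3) / ln(29.1 / 21.3) = 7.8 / 0.312031 = 25.00

25.00 degC


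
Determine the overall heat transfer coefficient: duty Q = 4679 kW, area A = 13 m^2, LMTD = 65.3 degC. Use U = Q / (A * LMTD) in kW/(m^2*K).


From Q = U*A*LMTD, U = Q / (A * LMTD)
U = 4679 / (13 * 65.3) = 4679 / 848.9 = 5.512

5.512 kW/(m^2*K)


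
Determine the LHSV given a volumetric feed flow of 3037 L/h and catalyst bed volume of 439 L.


LHSV = volumetric feed rate / catalyst volume
= 3037 L/h / 439 L
= 6.918 h^-1

6.918 h^-1


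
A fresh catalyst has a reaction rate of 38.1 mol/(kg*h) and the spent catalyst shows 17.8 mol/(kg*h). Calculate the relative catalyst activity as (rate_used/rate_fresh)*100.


Activity (%) = (rate_used / rate_fresh) * 100
rate_used = 17.8, rate_fresh = 38.1
= (17.8 / 38.1) * 100
= 0.4672 * 100 = 46.72

46.72 %


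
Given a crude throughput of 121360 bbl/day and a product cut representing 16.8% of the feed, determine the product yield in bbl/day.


Crude throughput = 121360 bbl/day
Fraction yield = 16.8%
yield = throughput * fraction / 100
yield = 121360 * 16.8 / 100 = 20388.48

20388.48 bbl/day


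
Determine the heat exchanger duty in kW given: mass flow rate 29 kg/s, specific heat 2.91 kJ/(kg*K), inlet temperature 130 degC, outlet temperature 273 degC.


Q = m_dot * cp * delta_T
delta_T = 273 - 130 = 143 K
Q = 29 * 2.91 * 143
= 84.39 * 143
= 12067.77 kW

12067.77 kW


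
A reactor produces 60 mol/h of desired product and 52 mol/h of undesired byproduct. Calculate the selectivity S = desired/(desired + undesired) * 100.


Selectivity = desired / (desired + undesired) * 100
Total products = 60 + 52 = 112 mol/h
S = 60 / 112 * 100
= 0.5357 * 100
= 53.57 %

53.57 %


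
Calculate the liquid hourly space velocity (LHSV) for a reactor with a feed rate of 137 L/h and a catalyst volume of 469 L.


LHSV = volumetric feed rate / catalyst volume
= 137 L/h / 469 L
= 0.2921 h^-1

0.2921 h^-1


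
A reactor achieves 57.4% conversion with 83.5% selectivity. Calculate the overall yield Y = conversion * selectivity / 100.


Overall yield = conversion (%) * selectivity (%) / 100
Conversion = 57.4%, Selectivity = 83.5%
Y = 57.4 * 83.5 / 100
= 47.929 %

47.929 %


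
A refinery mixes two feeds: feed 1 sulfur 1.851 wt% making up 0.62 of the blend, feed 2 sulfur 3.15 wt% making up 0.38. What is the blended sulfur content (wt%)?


Linear sulfur blending: S_blend = x1*S1 + x2*S2
Contribution 1: 0.62 * 1.851 = 1.14762 wt%
Contribution 2: 0.38 * 3.15 = 1.197 wt%
S_blend = 1.14762 + 1.197 = 2.34462

2.34462 wt%


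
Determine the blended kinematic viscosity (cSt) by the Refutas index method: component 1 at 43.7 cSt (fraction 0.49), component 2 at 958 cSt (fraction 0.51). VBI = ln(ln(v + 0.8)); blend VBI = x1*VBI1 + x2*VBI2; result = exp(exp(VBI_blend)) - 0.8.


Refutas method: VBN_i = 14.534*ln(ln(visc_i + 0.8)) + 10.975, blended linearly by mass fraction; since VBN is linear in VBI_i = ln(ln(visc_i + 0.8)) and the fractions sum to 1, blend VBI directly: visc = exp(exp(VBI_blend)) - 0.8
VBI_1 = ln(ln(43.7 + 0.8)) = 1.33381
VBI_2 = ln(ln(958 + 0.8)) = 1.92654
VBI_blend = 0.49 * 1.33381 + 0.51 * 1.92654 = 1.6361
visc_blend = exp(exp(1.6361)) - 0.8 = 169.1

169.1 cSt


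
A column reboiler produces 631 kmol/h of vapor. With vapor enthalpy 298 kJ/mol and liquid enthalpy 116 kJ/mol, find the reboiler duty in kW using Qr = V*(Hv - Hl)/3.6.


Qr = 631 * (298 - 116) / 3.6 = 631 * 182 / 3.6 = 31900

31900 kW


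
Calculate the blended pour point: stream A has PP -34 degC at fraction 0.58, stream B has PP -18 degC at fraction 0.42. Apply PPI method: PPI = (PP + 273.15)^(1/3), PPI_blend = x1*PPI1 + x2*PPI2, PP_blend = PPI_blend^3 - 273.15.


PPI_1 = (-34 + 273.15)^(1/3) = 6.20712
PPI_2 = (-18 + 273.15)^(1/3) = 6.342569
PPI_blend = 0.58 * 6.20712 + 0.42 * 6.342569 = 6.264009
PP_blend = 6.264009^3 - 273.15 = 245.786 - 273.15 = -27.36

-27.36 degC


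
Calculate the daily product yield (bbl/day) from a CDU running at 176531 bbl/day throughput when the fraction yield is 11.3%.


Crude throughput = 176531 bbl/day
Fraction yield = 11.3%
yield = throughput * fraction / 100
yield = 176531 * 11.3 / 100 = 19948.003

19948.003 bbl/day


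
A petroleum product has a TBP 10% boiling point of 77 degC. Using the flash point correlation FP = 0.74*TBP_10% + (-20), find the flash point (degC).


FP = 0.74 * 77 + (-20) = 36.98

36.98 degC


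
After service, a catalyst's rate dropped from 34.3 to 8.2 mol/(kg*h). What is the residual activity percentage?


Activity (%) = (rate_used / rate_fresh) * 100
rate_used = 8.2, rate_fresh = 34.3
= (8.2 / 34.3) * 100
= 0.2391 * 100 = 23.91

23.91 %


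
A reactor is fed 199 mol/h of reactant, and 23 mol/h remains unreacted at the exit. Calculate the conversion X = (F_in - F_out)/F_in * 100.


X = (F_in - F_out) / F_in * 100
Moles reacted = 199 - 23 = 176
X = 176 / 199 * 100
= 0.8844 * 100
= 88.44 %

88.44 %


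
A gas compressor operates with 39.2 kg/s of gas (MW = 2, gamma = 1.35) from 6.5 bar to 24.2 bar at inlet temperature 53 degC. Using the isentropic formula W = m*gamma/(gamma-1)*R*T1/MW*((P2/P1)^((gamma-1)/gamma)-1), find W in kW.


Isentropic work: W = m*(gamma/(gamma-1))*(R*T1/MW)*((P2/P1)^((gamma-1)/gamma) - 1)
T1 = 53 + 273.15 = 326.15 K
Pressure ratio = 24.2 / 6.5 = 3.72308
Exponent = (1.35 - 1)/1.35 = 0.259259
(P2/P1)^exp - 1 = 3.72308^0.259259 - 1 = 0.406085
W = 39.2 * 1.35 / 0.35 * 8.314 * 326.15 / 2 * 0.406085 = 83250

83250 kW


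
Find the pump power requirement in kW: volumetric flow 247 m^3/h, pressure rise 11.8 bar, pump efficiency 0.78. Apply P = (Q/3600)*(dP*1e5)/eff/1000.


Q = 247 / 3600 = 0.0686111 m^3/s
P = 0.0686111 * (11.8 * 1e5) / 0.78 / 1000 = 103.8

103.8 kW


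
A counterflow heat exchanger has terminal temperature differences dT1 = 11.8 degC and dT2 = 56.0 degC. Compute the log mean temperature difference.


LMTD = (dT1 - dT2) / ln(dT1/dT2)
= (11.8 - 56.0) / ln(11.8 / 56.0) = -44.2 / -1.55725 = 28.38

28.38 degC


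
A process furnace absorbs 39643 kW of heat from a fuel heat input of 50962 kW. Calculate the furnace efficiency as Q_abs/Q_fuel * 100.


Furnace efficiency = Q_absorbed / Q_fuel * 100
= 39643 / 50962 * 100 = 77.79

77.79 %


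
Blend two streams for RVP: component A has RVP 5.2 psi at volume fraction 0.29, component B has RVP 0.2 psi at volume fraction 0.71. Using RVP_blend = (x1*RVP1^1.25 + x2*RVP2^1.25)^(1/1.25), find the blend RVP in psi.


Chevron index: RVP_blend = (sum xi*RVPi^1.25)^(1/1.25)
RVP^1.25 terms: 0.29 * 5.2^1.25 + 0.71 * 0.2^1.25 = 2.37217
RVP_blend = 2.37217^(1/1.25) = 1.996

1.996 psi


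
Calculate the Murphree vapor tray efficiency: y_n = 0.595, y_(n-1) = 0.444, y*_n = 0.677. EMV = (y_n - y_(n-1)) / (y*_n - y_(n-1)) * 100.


Murphree vapor efficiency: EMV = (y_n - y_(n-1)) / (y*_n - y_(n-1)) * 100
EMV = (0.595 - 0.444) / (0.677 - 0.444) * 100 = 0.151 / 0.233 * 100 = 64.81

64.81 %


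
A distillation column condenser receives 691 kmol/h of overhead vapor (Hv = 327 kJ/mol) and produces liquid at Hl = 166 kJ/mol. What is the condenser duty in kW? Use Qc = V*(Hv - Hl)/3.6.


Qc = 691 * (327 - 166) / 3.6 = 691 * 161 / 3.6 = 30900

30900 kW


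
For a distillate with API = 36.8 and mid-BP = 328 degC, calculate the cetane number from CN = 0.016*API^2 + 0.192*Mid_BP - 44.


CN = 0.016 * 36.8^2 + 0.192 * 328 - 44
CN = 21.66784 + 62.976 - 44 = 40.64384

40.64384


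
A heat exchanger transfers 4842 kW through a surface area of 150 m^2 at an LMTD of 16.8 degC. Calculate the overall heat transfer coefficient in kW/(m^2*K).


From Q = U*A*LMTD, U = Q / (A * LMTD)
U = 4842 / (150 * 16.8) = 4842 / 2520 = 1.921

1.921 kW/(m^2*K)


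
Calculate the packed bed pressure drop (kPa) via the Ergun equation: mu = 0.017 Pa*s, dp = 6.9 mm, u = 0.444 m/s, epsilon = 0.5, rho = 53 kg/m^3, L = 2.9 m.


dp = 6.9 mm = 0.0069 m
Viscous term = 150*0.017*0.444*(1-0.5)^2 / (0.0069^2*0.5^3) = 47561.4
Inertial term = 1.75*53*0.444^2*(1-0.5) / (0.0069*0.5^3) = 10599.6
dP/L = 47561.4 + 10599.6 = 58161 Pa/m
dP = 58161 * 2.9 / 1000 = 168.7 kPa

168.7 kPa


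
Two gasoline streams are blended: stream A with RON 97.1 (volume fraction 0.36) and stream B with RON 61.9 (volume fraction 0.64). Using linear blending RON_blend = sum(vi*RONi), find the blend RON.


Linear blending: RON_blend = sum(vi * RONi)
Contribution 1: 0.36 * 97.1 = 34.956
Contribution 2: 0.64 * 61.9 = 39.616
RON_blend = 34.956 + 39.616 = 74.572

74.572


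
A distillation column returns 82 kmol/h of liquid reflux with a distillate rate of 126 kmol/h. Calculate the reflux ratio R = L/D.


Reflux ratio definition: R = L / D (liquid returned / distillate withdrawn)
L = 82 kmol/h, D = 126 kmol/h
R = 82 / 126 = 0.6508

0.6508


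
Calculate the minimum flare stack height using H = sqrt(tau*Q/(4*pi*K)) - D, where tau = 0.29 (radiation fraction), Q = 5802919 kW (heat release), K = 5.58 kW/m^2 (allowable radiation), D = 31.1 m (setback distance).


tau*Q/(4*pi*K) = 0.29 * 5802919 / (4 * pi * 5.58) = 23999.4
sqrt(23999.4) = 154.917
H = 154.917 - 31.1 = 123.8

123.8 m


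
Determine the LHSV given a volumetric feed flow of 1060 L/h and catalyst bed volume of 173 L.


LHSV = volumetric feed rate / catalyst volume
= 1060 L/h / 173 L
= 6.127 h^-1

6.127 h^-1


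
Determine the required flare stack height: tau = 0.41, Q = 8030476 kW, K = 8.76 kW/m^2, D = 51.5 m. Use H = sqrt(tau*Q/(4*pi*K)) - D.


tau*Q/(4*pi*K) = 0.41 * 8030476 / (4 * pi * 8.76) = 29909.6
sqrt(29909.6) = 172.944
H = 172.944 - 51.5 = 121.4

121.4 m


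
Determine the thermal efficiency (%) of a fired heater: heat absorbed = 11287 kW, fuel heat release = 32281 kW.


Furnace efficiency = Q_absorbed / Q_fuel * 100
= 11287 / 32281 * 100 = 34.96

34.96 %


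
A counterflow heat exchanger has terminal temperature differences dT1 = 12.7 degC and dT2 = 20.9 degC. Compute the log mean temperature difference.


LMTD = (dT1 - dT2) / ln(dT1/dT2)
= (12.7 - 20.9) / ln(12.7 / 20.9) = -8.2 / -0.498147 = 16.46

16.46 degC


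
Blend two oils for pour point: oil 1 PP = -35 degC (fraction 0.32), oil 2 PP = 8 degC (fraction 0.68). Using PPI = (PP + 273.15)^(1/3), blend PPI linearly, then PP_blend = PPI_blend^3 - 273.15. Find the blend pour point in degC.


PPI_1 = (-35 + 273.15)^(1/3) = 6.198456
PPI_2 = (8 + 273.15)^(1/3) = 6.551077
PPI_blend = 0.32 * 6.198456 + 0.68 * 6.551077 = 6.438238
PP_blend = 6.438238^3 - 273.15 = 266.8708 - 273.15 = -6.28

-6.28 degC


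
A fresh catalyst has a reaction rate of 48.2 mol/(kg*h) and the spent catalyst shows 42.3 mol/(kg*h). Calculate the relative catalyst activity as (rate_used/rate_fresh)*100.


Activity (%) = (rate_used / rate_fresh) * 100
rate_used = 42.3, rate_fresh = 48.2
= (42.3 / 48.2) * 100
= 0.8776 * 100 = 87.76

87.76 %


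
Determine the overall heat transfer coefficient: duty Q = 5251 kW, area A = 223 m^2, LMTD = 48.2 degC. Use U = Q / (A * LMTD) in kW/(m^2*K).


From Q = U*A*LMTD, U = Q / (A * LMTD)
U = 5251 / (223 * 48.2) = 5251 / 10748.6 = 0.4885

0.4885 kW/(m^2*K)


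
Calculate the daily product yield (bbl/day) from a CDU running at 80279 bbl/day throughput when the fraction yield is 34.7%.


Crude throughput = 80279 bbl/day
Fraction yield = 34.7%
yield = throughput * fraction / 100
yield = 80279 * 34.7 / 100 = 27856.813

27856.813 bbl/day


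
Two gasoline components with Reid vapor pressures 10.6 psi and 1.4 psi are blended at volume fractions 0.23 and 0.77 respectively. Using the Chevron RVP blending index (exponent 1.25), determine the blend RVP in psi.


Chevron index: RVP_blend = (sum xi*RVPi^1.25)^(1/1.25)
RVP^1.25 terms: 0.23 * 10.6^1.25 + 0.77 * 1.4^1.25 = 5.57167
RVP_blend = 5.57167^(1/1.25) = 3.952

3.952 psi


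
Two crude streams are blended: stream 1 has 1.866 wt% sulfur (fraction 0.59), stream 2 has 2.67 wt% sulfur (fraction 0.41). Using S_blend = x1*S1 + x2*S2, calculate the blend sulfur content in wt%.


Linear sulfur blending: S_blend = x1*S1 + x2*S2
Contribution 1: 0.59 * 1.866 = 1.10094 wt%
Contribution 2: 0.41 * 2.67 = 1.0947 wt%
S_blend = 1.10094 + 1.0947 = 2.19564

2.19564 wt%


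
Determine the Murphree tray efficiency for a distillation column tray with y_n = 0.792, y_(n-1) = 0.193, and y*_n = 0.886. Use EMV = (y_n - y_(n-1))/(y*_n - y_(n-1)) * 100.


Murphree vapor efficiency: EMV = (y_n - y_(n-1)) / (y*_n - y_(n-1)) * 100
EMV = (0.792 - 0.193) / (0.886 - 0.193) * 100 = 0.599 / 0.693 * 100 = 86.44

86.44 %


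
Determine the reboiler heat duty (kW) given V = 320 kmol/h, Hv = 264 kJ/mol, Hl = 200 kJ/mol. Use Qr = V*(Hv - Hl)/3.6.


Qr = 320 * (264 - 200) / 3.6 = 320 * 64 / 3.6 = 5689

5689 kW


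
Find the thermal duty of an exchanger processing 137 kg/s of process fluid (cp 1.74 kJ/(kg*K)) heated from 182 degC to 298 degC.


Q = m_dot * cp * delta_T
delta_T = 298 - 182 = 116 K
Q = 137 * 1.74 * 116
= 238.38 * 116
= 27652.08 kW

27652.08 kW


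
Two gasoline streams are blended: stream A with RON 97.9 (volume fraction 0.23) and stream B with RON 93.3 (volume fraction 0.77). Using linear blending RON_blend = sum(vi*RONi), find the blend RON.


Linear blending: RON_blend = sum(vi * RONi)
Contribution 1: 0.23 * 97.9 = 22.517
Contribution 2: 0.77 * 93.3 = 71.841
RON_blend = 22.517 + 71.841 = 94.358

94.358


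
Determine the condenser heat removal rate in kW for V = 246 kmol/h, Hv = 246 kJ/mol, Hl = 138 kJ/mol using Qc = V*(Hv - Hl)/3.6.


Qc = 246 * (246 - 138) / 3.6 = 246 * 108 / 3.6 = 7380

7380 kW


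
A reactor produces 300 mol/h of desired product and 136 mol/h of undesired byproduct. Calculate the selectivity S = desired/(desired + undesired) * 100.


Selectivity = desired / (desired + undesired) * 100
Total products = 300 + 136 = 436 mol/h
S = 300 / 436 * 100
= 0.6881 * 100
= 68.81 %

68.81 %


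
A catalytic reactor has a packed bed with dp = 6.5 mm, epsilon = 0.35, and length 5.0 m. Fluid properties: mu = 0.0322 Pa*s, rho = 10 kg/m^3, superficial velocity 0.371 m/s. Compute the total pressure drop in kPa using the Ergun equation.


dp = 6.5 mm = 0.0065 m
Viscous term = 150*0.0322*0.371*(1-0.35)^2 / (0.0065^2*0.35^3) = 417943
Inertial term = 1.75*10*0.371^2*(1-0.35) / (0.0065*0.35^3) = 5618
dP/L = 417943 + 5618 = 423561 Pa/m
dP = 423561 * 5.0 / 1000 = 2118 kPa

2118 kPa


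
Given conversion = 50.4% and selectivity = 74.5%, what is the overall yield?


Overall yield = conversion (%) * selectivity (%) / 100
Conversion = 50.4%, Selectivity = 74.5%
Y = 50.4 * 74.5 / 100
= 37.548 %

37.548 %


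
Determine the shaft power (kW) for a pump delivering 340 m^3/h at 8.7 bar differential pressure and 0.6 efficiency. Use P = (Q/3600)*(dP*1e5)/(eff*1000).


Q = 340 / 3600 = 0.0944444 m^3/s
P = 0.0944444 * (8.7 * 1e5) / 0.6 / 1000 = 136.9

136.9 kW


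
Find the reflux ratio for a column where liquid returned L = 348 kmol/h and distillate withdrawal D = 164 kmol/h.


Reflux ratio definition: R = L / D (liquid returned / distillate withdrawn)
L = 348 kmol/h, D = 164 kmol/h
R = 348 / 164 = 2.122

2.122


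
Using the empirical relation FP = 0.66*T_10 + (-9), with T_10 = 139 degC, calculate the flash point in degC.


FP = 0.66 * 139 + (-9) = 82.74

82.74 degC


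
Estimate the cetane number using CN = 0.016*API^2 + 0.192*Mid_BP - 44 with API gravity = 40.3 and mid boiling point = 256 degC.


CN = 0.016 * 40.3^2 + 0.192 * 256 - 44
CN = 25.98544 + 49.152 - 44 = 31.13744

31.13744


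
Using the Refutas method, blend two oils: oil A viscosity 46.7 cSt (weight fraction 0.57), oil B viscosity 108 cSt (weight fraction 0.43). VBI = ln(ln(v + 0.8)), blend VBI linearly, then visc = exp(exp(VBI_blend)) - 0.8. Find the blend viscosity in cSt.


Refutas method: VBN_i = 14.534*ln(ln(visc_i + 0.8)) + 10.975, blended linearly by mass fraction; since VBN is linear in VBI_i = ln(ln(visc_i + 0.8)) and the fractions sum to 1, blend VBI directly: visc = exp(exp(VBI_blend)) - 0.8
VBI_1 = ln(ln(46.7 + 0.8)) = 1.35086
VBI_2 = ln(ln(108 + 0.8)) = 1.54533
VBI_blend = 0.57 * 1.35086 + 0.43 * 1.54533 = 1.43448
visc_blend = exp(exp(1.43448)) - 0.8 = 65.72

65.72 cSt


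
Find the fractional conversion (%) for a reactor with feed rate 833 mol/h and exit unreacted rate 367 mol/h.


X = (F_in - F_out) / F_in * 100
Moles reacted = 833 - 367 = 466
X = 466 / 833 * 100
= 0.5594 * 100
= 55.94 %

55.94 %


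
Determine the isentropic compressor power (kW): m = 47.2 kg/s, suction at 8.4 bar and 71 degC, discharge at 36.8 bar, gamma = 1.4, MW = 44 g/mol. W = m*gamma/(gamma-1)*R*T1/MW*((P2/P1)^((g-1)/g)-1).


Isentropic work: W = m*(gamma/(gamma-1))*(R*T1/MW)*((P2/P1)^((gamma-1)/gamma) - 1)
T1 = 71 + 273.15 = 344.15 K
Pressure ratio = 36.8 / 8.4 = 4.38095
Exponent = (1.4 - 1)/1.4 = 0.285714
(P2/P1)^exp - 1 = 4.38095^0.285714 - 1 = 0.525124
W = 47.2 * 1.4 / 0.4 * 8.314 * 344.15 / 44 * 0.525124 = 5641

5641 kW


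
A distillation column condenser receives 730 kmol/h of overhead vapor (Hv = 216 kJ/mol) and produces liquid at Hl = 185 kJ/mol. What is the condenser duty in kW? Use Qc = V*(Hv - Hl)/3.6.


Qc = 730 * (216 - 185) / 3.6 = 730 * 31 / 3.6 = 6286

6286 kW


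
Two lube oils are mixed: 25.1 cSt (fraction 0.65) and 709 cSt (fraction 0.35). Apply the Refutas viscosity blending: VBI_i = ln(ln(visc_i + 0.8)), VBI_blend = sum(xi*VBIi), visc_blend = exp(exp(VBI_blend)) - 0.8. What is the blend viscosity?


Refutas method: VBN_i = 14.534*ln(ln(visc_i + 0.8)) + 10.975, blended linearly by mass fraction; since VBN is linear in VBI_i = ln(ln(visc_i + 0.8)) and the fractions sum to 1, blend VBI directly: visc = exp(exp(VBI_blend)) - 0.8
VBI_1 = ln(ln(25.1 + 0.8)) = 1.17996
VBI_2 = ln(ln(709 + 0.8)) = 1.88175
VBI_blend = 0.65 * 1.17996 + 0.35 * 1.88175 = 1.42559
visc_blend = exp(exp(1.42559)) - 0.8 = 63.29

63.29 cSt


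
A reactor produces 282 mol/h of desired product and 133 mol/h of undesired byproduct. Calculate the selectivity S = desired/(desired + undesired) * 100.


Selectivity = desired / (desired + undesired) * 100
Total products = 282 + 133 = 415 mol/h
S = 282 / 415 * 100
= 0.6795 * 100
= 67.95 %

67.95 %


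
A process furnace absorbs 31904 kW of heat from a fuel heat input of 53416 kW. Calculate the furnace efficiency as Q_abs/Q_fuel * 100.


Furnace efficiency = Q_absorbed / Q_fuel * 100
= 31904 / 53416 * 100 = 59.73

59.73 %


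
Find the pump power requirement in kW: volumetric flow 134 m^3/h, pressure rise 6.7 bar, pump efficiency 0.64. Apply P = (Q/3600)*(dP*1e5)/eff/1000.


Q = 134 / 3600 = 0.0372222 m^3/s
P = 0.0372222 * (6.7 * 1e5) / 0.64 / 1000 = 38.97

38.97 kW


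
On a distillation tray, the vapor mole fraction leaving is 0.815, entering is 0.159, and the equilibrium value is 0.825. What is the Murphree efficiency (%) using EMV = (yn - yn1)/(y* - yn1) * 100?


Murphree vapor efficiency: EMV = (y_n - y_(n-1)) / (y*_n - y_(n-1)) * 100
EMV = (0.815 - 0.159) / (0.825 - 0.159) * 100 = 0.656 / 0.666 * 100 = 98.50

98.50 %


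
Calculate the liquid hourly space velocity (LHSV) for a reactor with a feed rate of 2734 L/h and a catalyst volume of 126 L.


LHSV = volumetric feed rate / catalyst volume
= 2734 L/h / 126 L
= 21.70 h^-1

21.70 h^-1


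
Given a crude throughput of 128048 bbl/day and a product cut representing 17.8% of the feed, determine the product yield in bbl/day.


Crude throughput = 128048 bbl/day
Fraction yield = 17.8%
yield = throughput * fraction / 100
yield = 128048 * 17.8 / 100 = 22792.544

22792.544 bbl/day


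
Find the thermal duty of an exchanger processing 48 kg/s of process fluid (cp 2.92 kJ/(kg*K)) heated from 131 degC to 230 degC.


Q = m_dot * cp * delta_T
delta_T = 230 - 131 = 99 K
Q = 48 * 2.92 * 99
= 140.16 * 99
= 13875.84 kW

13875.84 kW


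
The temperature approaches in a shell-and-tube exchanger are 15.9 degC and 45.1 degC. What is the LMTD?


LMTD = (dT1 - dT2) / ln(dT1/dT2)
= (15.9 - 45.1) / ln(15.9 / 45.1) = -29.2 / -1.04256 = 28.01

28.01 degC


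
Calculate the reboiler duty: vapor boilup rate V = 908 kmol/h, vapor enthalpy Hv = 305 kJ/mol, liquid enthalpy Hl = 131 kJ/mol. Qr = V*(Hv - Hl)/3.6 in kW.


Qr = 908 * (305 - 131) / 3.6 = 908 * 174 / 3.6 = 43890

43890 kW


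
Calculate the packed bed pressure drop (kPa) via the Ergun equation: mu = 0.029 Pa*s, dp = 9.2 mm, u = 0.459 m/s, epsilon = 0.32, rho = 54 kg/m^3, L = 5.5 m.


dp = 9.2 mm = 0.0092 m
Viscous term = 150*0.029*0.459*(1-0.32)^2 / (0.0092^2*0.32^3) = 332885
Inertial term = 1.75*54*0.459^2*(1-0.32) / (0.0092*0.32^3) = 44908.5
dP/L = 332885 + 44908.5 = 377794 Pa/m
dP = 377794 * 5.5 / 1000 = 2078 kPa

2078 kPa


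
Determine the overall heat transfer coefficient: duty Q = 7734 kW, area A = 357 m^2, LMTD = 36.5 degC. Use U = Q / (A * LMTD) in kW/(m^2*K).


From Q = U*A*LMTD, U = Q / (A * LMTD)
U = 7734 / (357 * 36.5) = 7734 / 13030.5 = 0.5935

0.5935 kW/(m^2*K)


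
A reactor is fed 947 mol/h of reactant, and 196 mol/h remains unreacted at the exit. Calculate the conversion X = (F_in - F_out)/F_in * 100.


X = (F_in - F_out) / F_in * 100
Moles reacted = 947 - 196 = 751
X = 751 / 947 * 100
= 0.7930 * 100
= 79.30 %

79.30 %


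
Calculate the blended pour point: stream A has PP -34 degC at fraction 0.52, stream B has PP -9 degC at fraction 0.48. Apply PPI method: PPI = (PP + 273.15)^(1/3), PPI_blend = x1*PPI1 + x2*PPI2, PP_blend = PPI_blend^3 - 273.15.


PPI_1 = (-34 + 273.15)^(1/3) = 6.20712
PPI_2 = (-9 + 273.15)^(1/3) = 6.416283
PPI_blend = 0.52 * 6.20712 + 0.48 * 6.416283 = 6.307518
PP_blend = 6.307518^3 - 273.15 = 250.9432 - 273.15 = -22.21

-22.21 degC


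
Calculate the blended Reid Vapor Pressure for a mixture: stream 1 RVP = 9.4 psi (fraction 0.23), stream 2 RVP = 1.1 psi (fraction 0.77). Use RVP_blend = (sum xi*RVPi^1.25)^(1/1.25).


Chevron index: RVP_blend = (sum xi*RVPi^1.25)^(1/1.25)
RVP^1.25 terms: 0.23 * 9.4^1.25 + 0.77 * 1.1^1.25 = 4.65305
RVP_blend = 4.65305^(1/1.25) = 3.421

3.421 psi


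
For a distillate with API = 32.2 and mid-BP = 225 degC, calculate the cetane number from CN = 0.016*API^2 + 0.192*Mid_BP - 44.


CN = 0.016 * 32.2^2 + 0.192 * 225 - 44
CN = 16.58944 + 43.2 - 44 = 15.78944

15.78944


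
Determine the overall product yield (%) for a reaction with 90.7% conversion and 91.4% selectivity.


Overall yield = conversion (%) * selectivity (%) / 100
Conversion = 90.7%, Selectivity = 91.4%
Y = 90.7 * 91.4 / 100
= 82.8998 %

82.8998 %


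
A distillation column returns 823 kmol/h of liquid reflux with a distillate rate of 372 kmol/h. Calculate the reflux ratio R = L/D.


Reflux ratio definition: R = L / D (liquid returned / distillate withdrawn)
L = 823 kmol/h, D = 372 kmol/h
R = 823 / 372 = 2.212

2.212


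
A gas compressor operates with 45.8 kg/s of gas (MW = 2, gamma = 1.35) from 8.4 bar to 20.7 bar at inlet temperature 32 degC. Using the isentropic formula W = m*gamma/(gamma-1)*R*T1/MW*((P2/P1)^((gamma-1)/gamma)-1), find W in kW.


Isentropic work: W = m*(gamma/(gamma-1))*(R*T1/MW)*((P2/P1)^((gamma-1)/gamma) - 1)
T1 = 32 + 273.15 = 305.15 K
Pressure ratio = 20.7 / 8.4 = 2.46429
Exponent = (1.35 - 1)/1.35 = 0.259259
(P2/P1)^exp - 1 = 2.46429^0.259259 - 1 = 0.263425
W = 45.8 * 1.35 / 0.35 * 8.314 * 305.15 / 2 * 0.263425 = 59030

59030 kW


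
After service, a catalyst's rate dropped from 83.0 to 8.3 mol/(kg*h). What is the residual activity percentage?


Activity (%) = (rate_used / rate_fresh) * 100
rate_used = 8.3, rate_fresh = 83.0
= (8.3 / 83.0) * 100
= 0.1000 * 100 = 10.00

10.00 %


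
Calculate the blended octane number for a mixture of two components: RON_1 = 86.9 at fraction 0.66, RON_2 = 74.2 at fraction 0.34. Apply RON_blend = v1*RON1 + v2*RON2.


Linear blending: RON_blend = sum(vi * RONi)
Contribution 1: 0.66 * 86.9 = 57.354
Contribution 2: 0.34 * 74.2 = 25.228
RON_blend = 57.354 + 25.228 = 82.582

82.582


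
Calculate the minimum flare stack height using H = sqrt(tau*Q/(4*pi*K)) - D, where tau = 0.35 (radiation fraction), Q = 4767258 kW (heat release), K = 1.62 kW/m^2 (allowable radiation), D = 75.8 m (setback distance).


tau*Q/(4*pi*K) = 0.35 * 4767258 / (4 * pi * 1.62) = 81961.9
sqrt(81961.9) = 286.29
H = 286.29 - 75.8 = 210.5

210.5 m


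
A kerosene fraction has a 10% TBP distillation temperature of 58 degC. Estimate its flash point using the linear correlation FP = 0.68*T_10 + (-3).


FP = 0.68 * 58 + (-3) = 36.44

36.44 degC


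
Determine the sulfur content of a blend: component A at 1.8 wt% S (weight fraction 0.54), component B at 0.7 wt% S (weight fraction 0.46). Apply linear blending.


Linear sulfur blending: S_blend = x1*S1 + x2*S2
Contribution 1: 0.54 * 1.8 = 0.972 wt%
Contribution 2: 0.46 * 0.7 = 0.322 wt%
S_blend = 0.972 + 0.322 = 1.294

1.294 wt%


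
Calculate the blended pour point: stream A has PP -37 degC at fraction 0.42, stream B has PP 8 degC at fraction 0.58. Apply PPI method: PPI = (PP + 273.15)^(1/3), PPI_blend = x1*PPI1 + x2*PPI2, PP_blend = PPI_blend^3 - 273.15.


PPI_1 = (-37 + 273.15)^(1/3) = 6.181056
PPI_2 = (8 + 273.15)^(1/3) = 6.551077
PPI_blend = 0.42 * 6.181056 + 0.58 * 6.551077 = 6.395668
PP_blend = 6.395668^3 - 273.15 = 261.612 - 273.15 = -11.54

-11.54 degC


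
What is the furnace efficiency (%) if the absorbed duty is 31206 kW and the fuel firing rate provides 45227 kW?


Furnace efficiency = Q_absorbed / Q_fuel * 100
= 31206 / 45227 * 100 = 69.00

69.00 %


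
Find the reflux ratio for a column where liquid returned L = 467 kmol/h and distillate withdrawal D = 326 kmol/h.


Reflux ratio definition: R = L / D (liquid returned / distillate withdrawn)
L = 467 kmol/h, D = 326 kmol/h
R = 467 / 326 = 1.433

1.433


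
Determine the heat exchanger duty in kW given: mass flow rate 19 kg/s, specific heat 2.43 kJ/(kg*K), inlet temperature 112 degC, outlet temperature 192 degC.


Q = m_dot * cp * delta_T
delta_T = 192 - 112 = 80 K
Q = 19 * 2.43 * 80
= 46.17 * 80
= 3693.6 kW

3693.6 kW


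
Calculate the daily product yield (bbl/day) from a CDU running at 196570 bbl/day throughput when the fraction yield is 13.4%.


Crude throughput = 196570 bbl/day
Fraction yield = 13.4%
yield = throughput * fraction / 100
yield = 196570 * 13.4 / 100 = 26340.38

26340.38 bbl/day


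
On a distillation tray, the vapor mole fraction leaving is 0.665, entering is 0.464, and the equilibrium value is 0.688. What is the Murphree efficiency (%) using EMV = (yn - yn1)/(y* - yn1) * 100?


Murphree vapor efficiency: EMV = (y_n - y_(n-1)) / (y*_n - y_(n-1)) * 100
EMV = (0.665 - 0.464) / (0.688 - 0.464) * 100 = 0.201 / 0.224 * 100 = 89.73

89.73 %


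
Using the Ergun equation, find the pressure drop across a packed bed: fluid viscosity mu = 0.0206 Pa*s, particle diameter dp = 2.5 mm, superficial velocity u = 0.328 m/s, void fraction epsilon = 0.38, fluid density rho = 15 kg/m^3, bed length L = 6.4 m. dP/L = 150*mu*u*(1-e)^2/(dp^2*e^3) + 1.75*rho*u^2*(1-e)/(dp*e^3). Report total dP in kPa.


dp = 2.5 mm = 0.0025 m
Viscous term = 150*0.0206*0.328*(1-0.38)^2 / (0.0025^2*0.38^3) = 1136020
Inertial term = 1.75*15*0.328^2*(1-0.38) / (0.0025*0.38^3) = 12763.7
dP/L = 1136020 + 12763.7 = 1148780 Pa/m
dP = 1148780 * 6.4 / 1000 = 7352 kPa

7352 kPa


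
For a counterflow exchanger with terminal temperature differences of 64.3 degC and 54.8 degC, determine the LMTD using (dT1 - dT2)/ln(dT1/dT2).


LMTD = (dT1 - dT2) / ln(dT1/dT2)
= (64.3 - 54.8) / ln(64.3 / 54.8) = 9.5 / 0.159869 = 59.42

59.42 degC


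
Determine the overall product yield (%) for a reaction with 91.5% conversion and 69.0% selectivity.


Overall yield = conversion (%) * selectivity (%) / 100
Conversion = 91.5%, Selectivity = 69.0%
Y = 91.5 * 69.0 / 100
= 63.135 %

63.135 %


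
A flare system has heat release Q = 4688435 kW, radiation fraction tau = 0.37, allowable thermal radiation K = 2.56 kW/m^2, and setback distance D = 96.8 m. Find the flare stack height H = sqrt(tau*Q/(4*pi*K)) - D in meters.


tau*Q/(4*pi*K) = 0.37 * 4688435 / (4 * pi * 2.56) = 53923.7
sqrt(53923.7) = 232.215
H = 232.215 - 96.8 = 135.4

135.4 m


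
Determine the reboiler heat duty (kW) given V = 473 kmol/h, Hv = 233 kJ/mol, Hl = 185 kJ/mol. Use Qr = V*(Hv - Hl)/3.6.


Qr = 473 * (233 - 185) / 3.6 = 473 * 48 / 3.6 = 6307

6307 kW


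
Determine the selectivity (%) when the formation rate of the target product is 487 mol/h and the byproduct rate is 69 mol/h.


Selectivity = desired / (desired + undesired) * 100
Total products = 487 + 69 = 556 mol/h
S = 487 / 556 * 100
= 0.8759 * 100
= 87.59 %

87.59 %


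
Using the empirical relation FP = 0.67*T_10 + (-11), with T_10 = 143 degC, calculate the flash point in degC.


FP = 0.67 * 143 + (-11) = 84.81

84.81 degC


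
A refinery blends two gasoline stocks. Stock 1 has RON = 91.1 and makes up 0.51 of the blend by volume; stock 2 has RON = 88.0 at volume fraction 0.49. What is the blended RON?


Linear blending: RON_blend = sum(vi * RONi)
Contribution 1: 0.51 * 91.1 = 46.461
Contribution 2: 0.49 * 88.0 = 43.12
RON_blend = 46.461 + 43.12 = 89.581

89.581


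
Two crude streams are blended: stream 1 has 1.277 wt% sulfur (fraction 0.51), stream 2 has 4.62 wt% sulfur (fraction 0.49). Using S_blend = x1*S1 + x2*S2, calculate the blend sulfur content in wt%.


Linear sulfur blending: S_blend = x1*S1 + x2*S2
Contribution 1: 0.51 * 1.277 = 0.65127 wt%
Contribution 2: 0.49 * 4.62 = 2.2638 wt%
S_blend = 0.65127 + 2.2638 = 2.91507

2.91507 wt%


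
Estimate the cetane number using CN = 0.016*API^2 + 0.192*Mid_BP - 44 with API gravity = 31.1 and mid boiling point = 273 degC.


CN = 0.016 * 31.1^2 + 0.192 * 273 - 44
CN = 15.47536 + 52.416 - 44 = 23.89136

23.89136


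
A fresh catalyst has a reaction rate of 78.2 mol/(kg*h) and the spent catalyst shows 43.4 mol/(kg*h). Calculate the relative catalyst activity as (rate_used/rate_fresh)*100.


Activity (%) = (rate_used / rate_fresh) * 100
rate_used = 43.4, rate_fresh = 78.2
= (43.4 / 78.2) * 100
= 0.5550 * 100 = 55.50

55.50 %


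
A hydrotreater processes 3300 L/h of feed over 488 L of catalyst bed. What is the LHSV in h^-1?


LHSV = volumetric feed rate / catalyst volume
= 3300 L/h / 488 L
= 6.762 h^-1

6.762 h^-1


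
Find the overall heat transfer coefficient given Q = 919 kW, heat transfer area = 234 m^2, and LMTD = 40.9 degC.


From Q = U*A*LMTD, U = Q / (A * LMTD)
U = 919 / (234 * 40.9) = 919 / 9570.6 = 0.09602

0.09602 kW/(m^2*K)


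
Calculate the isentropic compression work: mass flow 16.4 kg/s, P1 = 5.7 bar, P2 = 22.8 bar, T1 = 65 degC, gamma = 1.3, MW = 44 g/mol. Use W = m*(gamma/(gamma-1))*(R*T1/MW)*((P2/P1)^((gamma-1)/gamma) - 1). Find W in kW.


Isentropic work: W = m*(gamma/(gamma-1))*(R*T1/MW)*((P2/P1)^((gamma-1)/gamma) - 1)
T1 = 65 + 273.15 = 338.15 K
Pressure ratio = 22.8 / 5.7 = 4
Exponent = (1.3 - 1)/1.3 = 0.230769
(P2/P1)^exp - 1 = 4^0.230769 - 1 = 0.377009
W = 16.4 * 1.3 / 0.3 * 8.314 * 338.15 / 44 * 0.377009 = 1712

1712 kW


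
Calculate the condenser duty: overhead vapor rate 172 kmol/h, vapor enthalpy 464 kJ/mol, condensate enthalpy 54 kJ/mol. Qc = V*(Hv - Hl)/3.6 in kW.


Qc = 172 * (464 - 54) / 3.6 = 172 * 410 / 3.6 = 19590

19590 kW


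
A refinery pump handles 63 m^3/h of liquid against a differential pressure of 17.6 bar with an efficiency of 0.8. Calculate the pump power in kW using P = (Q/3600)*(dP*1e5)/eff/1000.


Q = 63 / 3600 = 0.0175 m^3/s
P = 0.0175 * (17.6 * 1e5) / 0.8 / 1000 = 38.50

38.50 kW


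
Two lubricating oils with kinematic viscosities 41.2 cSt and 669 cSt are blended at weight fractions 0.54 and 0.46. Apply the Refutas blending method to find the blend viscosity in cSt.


Refutas method: VBN_i = 14.534*ln(ln(visc_i + 0.8)) + 10.975, blended linearly by mass fraction; since VBN is linear in VBI_i = ln(ln(visc_i + 0.8)) and the fractions sum to 1, blend VBI directly: visc = exp(exp(VBI_blend)) - 0.8
VBI_1 = ln(ln(41.2 + 0.8)) = 1.31846
VBI_2 = ln(ln(669 + 0.8)) = 1.87288
VBI_blend = 0.54 * 1.31846 + 0.46 * 1.87288 = 1.57349
visc_blend = exp(exp(1.57349)) - 0.8 = 123.6

123.6 cSt


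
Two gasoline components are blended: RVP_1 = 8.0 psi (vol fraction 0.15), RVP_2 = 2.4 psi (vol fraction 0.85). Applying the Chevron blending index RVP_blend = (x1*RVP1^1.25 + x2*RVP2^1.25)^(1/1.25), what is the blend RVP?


Chevron index: RVP_blend = (sum xi*RVPi^1.25)^(1/1.25)
RVP^1.25 terms: 0.15 * 8.0^1.25 + 0.85 * 2.4^1.25 = 4.55727
RVP_blend = 4.55727^(1/1.25) = 3.365

3.365 psi


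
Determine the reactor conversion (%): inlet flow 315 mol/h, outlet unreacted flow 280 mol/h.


X = (F_in - F_out) / F_in * 100
Moles reacted = 315 - 280 = 35
X = 35 / 315 * 100
= 0.1111 * 100
= 11.11 %

11.11 %


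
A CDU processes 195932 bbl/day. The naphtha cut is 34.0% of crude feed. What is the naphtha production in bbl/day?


Crude throughput = 195932 bbl/day
Fraction yield = 34.0%
yield = throughput * fraction / 100
yield = 195932 * 34.0 / 100 = 66616.88

66616.88 bbl/day


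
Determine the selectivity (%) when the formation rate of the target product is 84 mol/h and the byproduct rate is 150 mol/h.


Selectivity = desired / (desired + undesired) * 100
Total products = 84 + 150 = 234 mol/h
S = 84 / 234 * 100
= 0.3590 * 100
= 35.90 %

35.90 %
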